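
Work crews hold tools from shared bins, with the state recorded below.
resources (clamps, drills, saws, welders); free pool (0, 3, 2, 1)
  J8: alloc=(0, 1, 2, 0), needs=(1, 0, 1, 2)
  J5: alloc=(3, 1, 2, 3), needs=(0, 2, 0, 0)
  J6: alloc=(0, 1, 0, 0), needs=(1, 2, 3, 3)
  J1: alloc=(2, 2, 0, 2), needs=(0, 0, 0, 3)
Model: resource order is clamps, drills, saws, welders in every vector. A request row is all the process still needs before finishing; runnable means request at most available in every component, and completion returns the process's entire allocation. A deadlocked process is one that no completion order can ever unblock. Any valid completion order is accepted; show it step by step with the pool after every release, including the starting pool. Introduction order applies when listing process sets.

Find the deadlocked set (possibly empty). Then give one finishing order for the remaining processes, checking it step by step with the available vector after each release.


Nothing here is deadlocked.
Key observation: the pool covers J5 at once, and every later process fits after earlier releases.
A valid finishing order for the others: J5, J1, J8, J6. Verifying each step:
  pool = (0, 3, 2, 1)
  run J5 (needs (0, 2, 0, 0), free (0, 3, 2, 1)); after release of (3, 1, 2, 3) the pool is (3, 4, 4, 4)
  run J1 (needs (0, 0, 0, 3), free (3, 4, 4, 4)); after release of (2, 2, 0, 2) the pool is (5, 6, 4, 6)
  run J8 (needs (1, 0, 1, 2), free (5, 6, 4, 6)); after release of (0, 1, 2, 0) the pool is (5, 7, 6, 6)
  run J6 (needs (1, 2, 3, 3), free (5, 7, 6, 6)); after release of (0, 1, 0, 0) the pool is (5, 8, 6, 6)


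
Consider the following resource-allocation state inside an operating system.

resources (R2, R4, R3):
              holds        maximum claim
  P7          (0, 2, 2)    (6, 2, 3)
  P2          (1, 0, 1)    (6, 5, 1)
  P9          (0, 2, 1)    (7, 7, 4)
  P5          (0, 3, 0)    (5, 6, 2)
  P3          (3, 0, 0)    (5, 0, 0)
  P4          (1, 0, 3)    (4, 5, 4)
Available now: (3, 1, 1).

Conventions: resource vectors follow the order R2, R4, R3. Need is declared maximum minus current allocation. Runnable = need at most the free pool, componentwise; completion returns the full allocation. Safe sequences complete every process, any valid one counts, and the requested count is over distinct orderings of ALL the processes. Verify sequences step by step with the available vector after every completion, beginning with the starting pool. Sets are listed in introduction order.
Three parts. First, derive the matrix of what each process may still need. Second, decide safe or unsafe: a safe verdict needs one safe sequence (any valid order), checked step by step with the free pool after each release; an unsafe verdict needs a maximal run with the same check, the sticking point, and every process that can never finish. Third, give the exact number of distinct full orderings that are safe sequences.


(1) Outstanding need per process (order R2, R4, R3):
  P7: (6, 0, 1)
  P2: (5, 5, 0)
  P9: (7, 5, 3)
  P5: (5, 3, 2)
  P3: (2, 0, 0)
  P4: (3, 5, 1)
(2) The state is SAFE; one workable sequence: P3, P7, P5, P4, P9, P2.
Key observation: P7 marks the first exact bind of the order: its need (6, 0, 1) fits the free (6, 1, 1) with zero slack on a requested resource.
Check, step by step:
  pool = (3, 1, 1)
  P3: need (2, 0, 0) fits (3, 1, 1); releases (3, 0, 0), pool now (6, 1, 1)
  P7: need (6, 0, 1) fits (6, 1, 1); releases (0, 2, 2), pool now (6, 3, 3)
  P5: need (5, 3, 2) fits (6, 3, 3); releases (0, 3, 0), pool now (6, 6, 3)
  P4: need (3, 5, 1) fits (6, 6, 3); releases (1, 0, 3), pool now (7, 6, 6)
  P9: need (7, 5, 3) fits (7, 6, 6); releases (0, 2, 1), pool now (7, 8, 7)
  P2: need (5, 5, 0) fits (7, 8, 7); releases (1, 0, 1), pool now (8, 8, 8)
(3) Exactly 4 of the possible complete orderings are safe sequences.


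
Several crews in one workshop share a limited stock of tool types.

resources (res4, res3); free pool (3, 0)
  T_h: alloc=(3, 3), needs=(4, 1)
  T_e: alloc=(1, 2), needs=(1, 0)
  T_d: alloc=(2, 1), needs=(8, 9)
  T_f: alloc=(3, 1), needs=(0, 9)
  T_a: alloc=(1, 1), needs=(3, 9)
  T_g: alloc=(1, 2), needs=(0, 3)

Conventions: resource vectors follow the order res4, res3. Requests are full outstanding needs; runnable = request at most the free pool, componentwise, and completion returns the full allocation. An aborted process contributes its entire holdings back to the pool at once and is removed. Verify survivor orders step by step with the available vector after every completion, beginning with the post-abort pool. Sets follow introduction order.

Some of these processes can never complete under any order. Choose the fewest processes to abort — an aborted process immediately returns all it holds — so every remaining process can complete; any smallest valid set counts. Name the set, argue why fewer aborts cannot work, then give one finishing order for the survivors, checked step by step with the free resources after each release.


The answer: abort T_d and T_a.
Key observation: T_f could never have finished before the abort; with (3, 2) returned by T_d and T_a, it fits at step 4.
Minimality, checking each single-abort alternative: T_h alone leaves T_d blocked (short on res3); T_e alone leaves T_d blocked (short on res3); T_d alone leaves T_f blocked (short on res3); T_f alone leaves T_d blocked (short on res3); T_a alone leaves T_d blocked (short on res3); T_g alone leaves T_d blocked (short on res3).
The survivors complete as T_h, T_e, T_g, T_f. Check, step by step (starting from the post-abort pool):
  pool = (6, 2)
  T_h needs (4, 1) <= (6, 2) -> finishes; pool += (3, 3) = (9, 5)
  T_e needs (1, 0) <= (9, 5) -> finishes; pool += (1, 2) = (10, 7)
  T_g needs (0, 3) <= (10, 7) -> finishes; pool += (1, 2) = (11, 9)
  T_f needs (0, 9) <= (11, 9) -> finishes; pool += (3, 1) = (14, 10)


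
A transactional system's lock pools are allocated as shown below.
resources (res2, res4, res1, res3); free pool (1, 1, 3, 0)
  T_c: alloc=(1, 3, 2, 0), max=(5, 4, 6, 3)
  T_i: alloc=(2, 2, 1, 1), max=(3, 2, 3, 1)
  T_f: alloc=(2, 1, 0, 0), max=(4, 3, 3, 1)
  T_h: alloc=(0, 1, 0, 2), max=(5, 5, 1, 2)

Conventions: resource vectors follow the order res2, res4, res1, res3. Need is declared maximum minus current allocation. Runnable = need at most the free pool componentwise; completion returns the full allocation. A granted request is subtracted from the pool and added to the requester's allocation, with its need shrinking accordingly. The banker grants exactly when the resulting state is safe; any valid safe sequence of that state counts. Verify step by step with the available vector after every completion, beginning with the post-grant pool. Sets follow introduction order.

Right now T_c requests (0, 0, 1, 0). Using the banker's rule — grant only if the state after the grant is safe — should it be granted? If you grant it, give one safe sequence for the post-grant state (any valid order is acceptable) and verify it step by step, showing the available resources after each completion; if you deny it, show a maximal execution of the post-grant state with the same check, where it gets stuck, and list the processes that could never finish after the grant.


GRANT. The post-grant state is safe; one safe sequence: T_i, T_f, T_h, T_c.
Key observation: with (1, 1, 2, 0) left after the transfer, T_i can run at once — the state stays safe.
Check on the post-grant state, step by step:
  pool = (1, 1, 2, 0)
  T_i needs (1, 0, 2, 0) <= (1, 1, 2, 0) -> finishes; pool += (2, 2, 1, 1) = (3, 3, 3, 1)
  T_f needs (2, 2, 3, 1) <= (3, 3, 3, 1) -> finishes; pool += (2, 1, 0, 0) = (5, 4, 3, 1)
  T_h needs (5, 4, 1, 0) <= (5, 4, 3, 1) -> finishes; pool += (0, 1, 0, 2) = (5, 5, 3, 3)
  T_c needs (4, 1, 3, 3) <= (5, 5, 3, 3) -> finishes; pool += (1, 3, 3, 0) = (6, 8, 6, 3)


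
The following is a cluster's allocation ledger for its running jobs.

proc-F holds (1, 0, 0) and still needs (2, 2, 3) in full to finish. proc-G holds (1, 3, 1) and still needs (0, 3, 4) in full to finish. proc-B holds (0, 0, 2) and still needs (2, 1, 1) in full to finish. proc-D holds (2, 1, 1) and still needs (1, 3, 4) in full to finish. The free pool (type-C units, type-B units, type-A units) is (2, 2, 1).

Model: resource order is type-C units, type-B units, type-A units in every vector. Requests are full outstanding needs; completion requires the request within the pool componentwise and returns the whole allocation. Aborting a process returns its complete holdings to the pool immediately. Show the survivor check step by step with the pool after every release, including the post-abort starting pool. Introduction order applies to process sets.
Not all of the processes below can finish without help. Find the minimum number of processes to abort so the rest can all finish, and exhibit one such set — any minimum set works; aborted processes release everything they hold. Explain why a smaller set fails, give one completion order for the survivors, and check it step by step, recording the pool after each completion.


Minimum abort set: proc-G.
Key observation: proc-D had no path to completion before; after the abort of proc-G ((1, 3, 1) returned), step 3 is where it fits.
Why nothing smaller works: aborting no one leaves the state deadlocked as given.
Survivors finish in the order: proc-B, proc-F, proc-D. Check, step by step (pool after the aborts first):
  pool = (3, 5, 2)
  proc-B: need (2, 1, 1) fits (3, 5, 2); releases (0, 0, 2), pool now (3, 5, 4)
  proc-F: need (2, 2, 3) fits (3, 5, 4); releases (1, 0, 0), pool now (4, 5, 4)
  proc-D: need (1, 3, 4) fits (4, 5, 4); releases (2, 1, 1), pool now (6, 6, 5)


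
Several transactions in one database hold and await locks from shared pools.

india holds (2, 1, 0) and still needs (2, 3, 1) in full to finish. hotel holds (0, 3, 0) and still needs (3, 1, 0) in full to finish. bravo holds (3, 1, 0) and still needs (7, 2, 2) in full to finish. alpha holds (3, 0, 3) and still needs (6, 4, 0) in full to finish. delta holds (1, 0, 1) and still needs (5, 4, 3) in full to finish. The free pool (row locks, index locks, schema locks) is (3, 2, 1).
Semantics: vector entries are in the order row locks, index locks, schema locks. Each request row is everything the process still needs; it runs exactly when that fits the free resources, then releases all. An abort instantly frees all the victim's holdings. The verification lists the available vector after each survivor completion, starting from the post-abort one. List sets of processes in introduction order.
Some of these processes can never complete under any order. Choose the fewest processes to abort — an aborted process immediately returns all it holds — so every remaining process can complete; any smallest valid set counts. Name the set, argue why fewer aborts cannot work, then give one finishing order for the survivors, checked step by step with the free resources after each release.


Minimum abort set: delta.
Key observation: before aborting delta, alpha was permanently blocked — no order could ever run it; afterwards it completes at step 3.
Why nothing smaller works: aborting no one leaves the state deadlocked as given.
One survivor order: hotel, india, alpha, bravo. Check, step by step (post-abort pool first):
  pool = (4, 2, 2)
  hotel: need (3, 1, 0) fits (4, 2, 2); releases (0, 3, 0), pool now (4, 5, 2)
  india: need (2, 3, 1) fits (4, 5, 2); releases (2, 1, 0), pool now (6, 6, 2)
  alpha: need (6, 4, 0) fits (6, 6, 2); releases (3, 0, 3), pool now (9, 6, 5)
  bravo: need (7, 2, 2) fits (9, 6, 5); releases (3, 1, 0), pool now (12, 7, 5)


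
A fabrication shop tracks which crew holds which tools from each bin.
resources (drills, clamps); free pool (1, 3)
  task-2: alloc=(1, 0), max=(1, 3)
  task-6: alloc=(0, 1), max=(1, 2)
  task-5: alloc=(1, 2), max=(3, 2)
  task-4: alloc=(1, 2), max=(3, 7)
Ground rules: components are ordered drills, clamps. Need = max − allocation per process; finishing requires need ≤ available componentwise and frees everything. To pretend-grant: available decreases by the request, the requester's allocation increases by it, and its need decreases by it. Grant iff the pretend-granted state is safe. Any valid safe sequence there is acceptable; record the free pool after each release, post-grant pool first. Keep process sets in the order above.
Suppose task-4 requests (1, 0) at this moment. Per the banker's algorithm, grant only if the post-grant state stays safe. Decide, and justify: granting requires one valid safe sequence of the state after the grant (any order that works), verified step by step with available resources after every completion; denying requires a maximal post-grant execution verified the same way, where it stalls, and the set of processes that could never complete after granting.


DENY — the pretend-granted state is unsafe.
Key observation: after task-2, task-6 the pool peaks at (1, 4), and each blocked process is short somewhere: task-5 on drills; task-4 on clamps.
After a pretend grant, a maximal execution: task-2, task-6 — then nothing else fits. Check, step by step:
  pool = (0, 3)
  run task-2 (needs (0, 3), free (0, 3)); after release of (1, 0) the pool is (1, 3)
  run task-6 (needs (1, 1), free (1, 3)); after release of (0, 1) the pool is (1, 4)
  task-5 cannot run: need (2, 0) vs free (1, 4) (insufficient drills)
  task-4 cannot run: need (1, 5) vs free (1, 4) (insufficient clamps)
Processes that could never finish after the grant: task-5 and task-4.


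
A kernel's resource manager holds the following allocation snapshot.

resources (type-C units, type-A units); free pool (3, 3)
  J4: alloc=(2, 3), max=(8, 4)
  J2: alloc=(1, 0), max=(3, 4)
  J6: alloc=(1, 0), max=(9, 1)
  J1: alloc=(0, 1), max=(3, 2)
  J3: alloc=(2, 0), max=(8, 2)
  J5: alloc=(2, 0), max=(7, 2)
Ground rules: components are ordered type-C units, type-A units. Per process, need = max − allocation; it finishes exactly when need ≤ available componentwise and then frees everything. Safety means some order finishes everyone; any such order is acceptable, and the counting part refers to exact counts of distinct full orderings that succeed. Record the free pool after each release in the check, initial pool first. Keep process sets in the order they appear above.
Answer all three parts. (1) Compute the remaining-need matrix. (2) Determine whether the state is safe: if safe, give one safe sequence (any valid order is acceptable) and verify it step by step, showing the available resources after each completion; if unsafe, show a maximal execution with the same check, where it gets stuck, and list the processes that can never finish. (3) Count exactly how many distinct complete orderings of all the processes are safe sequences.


(1) Outstanding need per process (order type-C units, type-A units):
  J4: (6, 1)
  J2: (2, 4)
  J6: (8, 1)
  J1: (3, 1)
  J3: (6, 2)
  J5: (5, 2)
(2) The state is UNSAFE.
Key observation: after J1, J2 complete, (4, 4) is the best the pool ever gets, yet each leftover process wants more type-C units.
A maximal execution: J1, J2 — then nothing else fits. Verifying each step:
  pool = (3, 3)
  J1 needs (3, 1) <= (3, 3) -> finishes; pool += (0, 1) = (3, 4)
  J2 needs (2, 4) <= (3, 4) -> finishes; pool += (1, 0) = (4, 4)
  blocked: J4 wants (6, 1), pool (4, 4) — not enough type-C units
  blocked: J6 wants (8, 1), pool (4, 4) — not enough type-C units
  blocked: J3 wants (6, 2), pool (4, 4) — not enough type-C units
  blocked: J5 wants (5, 2), pool (4, 4) — not enough type-C units
Permanently blocked: J4, J6, J3 and J5.
(3) Exactly 0 of the possible complete orderings are safe sequences.


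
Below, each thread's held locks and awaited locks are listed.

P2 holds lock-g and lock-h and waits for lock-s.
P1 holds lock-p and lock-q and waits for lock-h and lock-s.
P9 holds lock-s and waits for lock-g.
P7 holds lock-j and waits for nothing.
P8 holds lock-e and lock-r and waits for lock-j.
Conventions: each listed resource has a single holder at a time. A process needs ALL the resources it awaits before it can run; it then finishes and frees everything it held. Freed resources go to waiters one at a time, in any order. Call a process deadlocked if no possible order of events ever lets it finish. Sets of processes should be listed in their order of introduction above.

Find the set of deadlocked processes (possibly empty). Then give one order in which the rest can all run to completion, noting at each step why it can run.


The deadlocked set is P2, P1 and P9.
Key observation: the knot is the closed ring of waits P2 -> P9 -> P2; P1 waits into the deadlock from upstream.
One completion order for the rest: P7, P8.
Verifying each step:
  run P7 (it waits on nothing); releases lock-j
  run P8 (all its waits — lock-j — are resolved); releases lock-e and lock-r


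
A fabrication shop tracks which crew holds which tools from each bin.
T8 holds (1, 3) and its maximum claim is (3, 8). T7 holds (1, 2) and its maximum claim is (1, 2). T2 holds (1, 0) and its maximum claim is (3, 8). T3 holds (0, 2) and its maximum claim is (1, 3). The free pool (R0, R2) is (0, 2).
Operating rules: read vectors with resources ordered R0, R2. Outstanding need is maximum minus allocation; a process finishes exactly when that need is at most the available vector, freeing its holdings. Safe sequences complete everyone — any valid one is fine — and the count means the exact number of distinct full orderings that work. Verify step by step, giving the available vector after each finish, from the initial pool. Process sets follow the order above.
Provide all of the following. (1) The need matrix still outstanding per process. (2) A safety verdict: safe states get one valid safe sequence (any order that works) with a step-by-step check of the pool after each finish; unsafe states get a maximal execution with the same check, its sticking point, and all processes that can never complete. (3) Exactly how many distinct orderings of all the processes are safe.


(1) Remaining need (order R0, R2):
  T8: (2, 5)
  T7: (0, 0)
  T2: (2, 8)
  T3: (1, 1)
(2) UNSAFE — no complete ordering exists.
Key observation: T7, T3 can finish, but then (1, 6) is all there is, and the blocked group's R0 demands exceed it.
A maximal execution: T7, T3 — then nothing else fits. Step-by-step check:
  pool = (0, 2)
  T7: need (0, 0) fits (0, 2); releases (1, 2), pool now (1, 4)
  T3: need (1, 1) fits (1, 4); releases (0, 2), pool now (1, 6)
  T8 still needs (2, 5) but only (1, 6) is free — short on R0
  T2 still needs (2, 8) but only (1, 6) is free — short on R0 and R2
Never able to finish: T8 and T2.
(3) Precisely 0 of the possible complete orderings are safe sequences.


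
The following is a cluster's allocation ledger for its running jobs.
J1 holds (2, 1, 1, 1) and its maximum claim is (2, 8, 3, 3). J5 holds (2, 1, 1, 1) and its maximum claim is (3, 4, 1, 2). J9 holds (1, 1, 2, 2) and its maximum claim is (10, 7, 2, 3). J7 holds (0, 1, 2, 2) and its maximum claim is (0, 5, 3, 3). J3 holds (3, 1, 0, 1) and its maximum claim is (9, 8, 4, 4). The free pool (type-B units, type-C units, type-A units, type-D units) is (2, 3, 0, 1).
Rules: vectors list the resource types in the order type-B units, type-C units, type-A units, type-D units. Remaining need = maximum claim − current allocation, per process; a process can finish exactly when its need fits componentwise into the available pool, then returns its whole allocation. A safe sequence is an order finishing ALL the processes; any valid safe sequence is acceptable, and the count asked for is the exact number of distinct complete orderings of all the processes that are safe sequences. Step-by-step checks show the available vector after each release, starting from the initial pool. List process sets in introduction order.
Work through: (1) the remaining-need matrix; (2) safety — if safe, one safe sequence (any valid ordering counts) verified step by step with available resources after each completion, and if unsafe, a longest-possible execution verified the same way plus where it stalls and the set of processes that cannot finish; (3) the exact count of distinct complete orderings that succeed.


(1) Outstanding need per process (order type-B units, type-C units, type-A units, type-D units):
  J1: (0, 7, 2, 2)
  J5: (1, 3, 0, 1)
  J9: (9, 6, 0, 1)
  J7: (0, 4, 1, 1)
  J3: (6, 7, 4, 3)
(2) The state is UNSAFE.
Key observation: no order helps: past J5, J7, the free pool tops out at (4, 5, 3, 4), below what each blocked process needs in type-C units.
The run J5, J7 cannot be extended any further. Walking it through:
  pool = (2, 3, 0, 1)
  J5: need (1, 3, 0, 1) fits (2, 3, 0, 1); releases (2, 1, 1, 1), pool now (4, 4, 1, 2)
  J7: need (0, 4, 1, 1) fits (4, 4, 1, 2); releases (0, 1, 2, 2), pool now (4, 5, 3, 4)
  J1 still needs (0, 7, 2, 2) but only (4, 5, 3, 4) is free — short on type-C units
  J9 still needs (9, 6, 0, 1) but only (4, 5, 3, 4) is free — short on type-B units and type-C units
  J3 still needs (6, 7, 4, 3) but only (4, 5, 3, 4) is free — short on type-B units, type-C units and type-A units
Permanently blocked: J1, J9 and J3.
(3) Precisely 0 of the possible complete orderings are safe sequences.


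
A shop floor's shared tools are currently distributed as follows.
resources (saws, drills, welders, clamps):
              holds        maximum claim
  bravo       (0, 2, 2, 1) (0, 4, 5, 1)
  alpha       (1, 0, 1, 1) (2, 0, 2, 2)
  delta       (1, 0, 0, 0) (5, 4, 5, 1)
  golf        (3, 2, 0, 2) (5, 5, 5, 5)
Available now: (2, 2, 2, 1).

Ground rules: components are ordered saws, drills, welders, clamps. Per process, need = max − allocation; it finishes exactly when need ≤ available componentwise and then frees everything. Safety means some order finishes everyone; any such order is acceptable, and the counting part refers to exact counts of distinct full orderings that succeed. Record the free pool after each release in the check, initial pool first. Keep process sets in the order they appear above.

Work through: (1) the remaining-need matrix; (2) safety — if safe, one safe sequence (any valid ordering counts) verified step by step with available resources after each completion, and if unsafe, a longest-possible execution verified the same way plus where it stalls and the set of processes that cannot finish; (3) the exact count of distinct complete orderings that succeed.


(1) Need matrix, components ordered saws, drills, welders, clamps:
  bravo: (0, 2, 3, 0)
  alpha: (1, 0, 1, 1)
  delta: (4, 4, 5, 1)
  golf: (2, 3, 5, 3)
(2) The state is SAFE; one workable sequence: alpha, bravo, golf, delta.
Key observation: at alpha the run first touches a limit — (1, 0, 1, 1) against (2, 2, 2, 1), exact on a resource it actually requests.
Verifying each step:
  pool = (2, 2, 2, 1)
  alpha: need (1, 0, 1, 1) fits (2, 2, 2, 1); releases (1, 0, 1, 1), pool now (3, 2, 3, 2)
  bravo: need (0, 2, 3, 0) fits (3, 2, 3, 2); releases (0, 2, 2, 1), pool now (3, 4, 5, 3)
  golf: need (2, 3, 5, 3) fits (3, 4, 5, 3); releases (3, 2, 0, 2), pool now (6, 6, 5, 5)
  delta: need (4, 4, 5, 1) fits (6, 6, 5, 5); releases (1, 0, 0, 0), pool now (7, 6, 5, 5)
(3) Precisely 1 of the possible complete orderings is a safe sequence.


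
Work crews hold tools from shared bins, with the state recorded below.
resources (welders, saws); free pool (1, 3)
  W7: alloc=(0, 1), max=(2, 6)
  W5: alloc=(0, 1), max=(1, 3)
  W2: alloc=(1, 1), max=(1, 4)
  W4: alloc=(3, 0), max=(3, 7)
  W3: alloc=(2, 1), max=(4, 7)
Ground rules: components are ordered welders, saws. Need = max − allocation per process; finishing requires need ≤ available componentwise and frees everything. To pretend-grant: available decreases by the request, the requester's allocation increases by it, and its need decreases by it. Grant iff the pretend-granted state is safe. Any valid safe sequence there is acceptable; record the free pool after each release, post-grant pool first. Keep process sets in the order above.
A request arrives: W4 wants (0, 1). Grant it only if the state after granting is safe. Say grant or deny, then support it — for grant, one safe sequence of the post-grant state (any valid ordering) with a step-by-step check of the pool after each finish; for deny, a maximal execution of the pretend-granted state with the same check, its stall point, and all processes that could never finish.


DENY: after the grant no complete ordering would exist.
Key observation: saws is the bottleneck — with W5, W2 done the pool holds (2, 4), short of every remaining need.
After a pretend grant, a maximal execution: W5, W2 — then nothing else fits. Step-by-step check:
  pool = (1, 2)
  W5 needs (1, 2) <= (1, 2) -> finishes; pool += (0, 1) = (1, 3)
  W2 needs (0, 3) <= (1, 3) -> finishes; pool += (1, 1) = (2, 4)
  W7 cannot run: need (2, 5) vs free (2, 4) (insufficient saws)
  W4 cannot run: need (0, 6) vs free (2, 4) (insufficient saws)
  W3 cannot run: need (2, 6) vs free (2, 4) (insufficient saws)
Processes that could never finish after the grant: W7, W4 and W3.


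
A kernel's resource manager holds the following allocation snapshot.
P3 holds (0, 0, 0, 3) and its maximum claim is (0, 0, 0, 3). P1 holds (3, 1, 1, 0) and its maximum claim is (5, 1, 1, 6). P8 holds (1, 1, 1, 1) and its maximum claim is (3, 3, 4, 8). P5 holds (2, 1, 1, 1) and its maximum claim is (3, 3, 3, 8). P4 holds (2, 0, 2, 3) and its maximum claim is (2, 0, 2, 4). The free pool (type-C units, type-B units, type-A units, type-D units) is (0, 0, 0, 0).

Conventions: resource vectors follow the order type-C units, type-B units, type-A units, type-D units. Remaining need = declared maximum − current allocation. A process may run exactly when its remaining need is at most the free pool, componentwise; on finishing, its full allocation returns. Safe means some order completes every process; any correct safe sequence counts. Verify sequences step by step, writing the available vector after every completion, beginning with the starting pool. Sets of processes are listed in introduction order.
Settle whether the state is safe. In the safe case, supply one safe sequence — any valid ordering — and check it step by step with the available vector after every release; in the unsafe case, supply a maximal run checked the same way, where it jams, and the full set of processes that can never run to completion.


UNSAFE.
Key observation: the wall is type-B units: completing P3, P4, P1 brings the pool only to (5, 1, 3, 6), and all the rest need more.
The run P3, P4, P1 cannot be extended any further. Walking it through:
  pool = (0, 0, 0, 0)
  P3: need (0, 0, 0, 0) fits (0, 0, 0, 0); releases (0, 0, 0, 3), pool now (0, 0, 0, 3)
  P4: need (0, 0, 0, 1) fits (0, 0, 0, 3); releases (2, 0, 2, 3), pool now (2, 0, 2, 6)
  P1: need (2, 0, 0, 6) fits (2, 0, 2, 6); releases (3, 1, 1, 0), pool now (5, 1, 3, 6)
  P8 cannot run: need (2, 2, 3, 7) vs free (5, 1, 3, 6) (insufficient type-B units and type-D units)
  P5 cannot run: need (1, 2, 2, 7) vs free (5, 1, 3, 6) (insufficient type-B units and type-D units)
Permanently blocked: P8 and P5.


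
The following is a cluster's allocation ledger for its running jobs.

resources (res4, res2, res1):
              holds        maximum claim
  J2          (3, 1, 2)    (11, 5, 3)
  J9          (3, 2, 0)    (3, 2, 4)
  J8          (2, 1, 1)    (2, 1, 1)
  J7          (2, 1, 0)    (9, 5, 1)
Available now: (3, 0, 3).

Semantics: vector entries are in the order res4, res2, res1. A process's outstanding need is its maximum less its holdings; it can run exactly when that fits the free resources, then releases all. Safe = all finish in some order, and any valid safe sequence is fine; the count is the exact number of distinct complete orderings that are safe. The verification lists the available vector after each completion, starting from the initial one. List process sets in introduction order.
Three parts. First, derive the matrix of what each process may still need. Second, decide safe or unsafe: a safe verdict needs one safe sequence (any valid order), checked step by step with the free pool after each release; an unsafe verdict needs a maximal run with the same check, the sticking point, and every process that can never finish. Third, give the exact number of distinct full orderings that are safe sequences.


(1) Outstanding need per process (order res4, res2, res1):
  J2: (8, 4, 1)
  J9: (0, 0, 4)
  J8: (0, 0, 0)
  J7: (7, 4, 1)
(2) UNSAFE.
Key observation: no order helps: past J8, J9, the free pool tops out at (8, 3, 4), below what each blocked process needs in res2.
Going as far as possible: J8, J9; after that, nothing fits. Step-by-step check:
  pool = (3, 0, 3)
  J8: need (0, 0, 0) fits (3, 0, 3); releases (2, 1, 1), pool now (5, 1, 4)
  J9: need (0, 0, 4) fits (5, 1, 4); releases (3, 2, 0), pool now (8, 3, 4)
  J2 still needs (8, 4, 1) but only (8, 3, 4) is free — short on res2
  J7 still needs (7, 4, 1) but only (8, 3, 4) is free — short on res2
Never able to finish: J2 and J7.
(3) Precisely 0 of the possible complete orderings are safe sequences.


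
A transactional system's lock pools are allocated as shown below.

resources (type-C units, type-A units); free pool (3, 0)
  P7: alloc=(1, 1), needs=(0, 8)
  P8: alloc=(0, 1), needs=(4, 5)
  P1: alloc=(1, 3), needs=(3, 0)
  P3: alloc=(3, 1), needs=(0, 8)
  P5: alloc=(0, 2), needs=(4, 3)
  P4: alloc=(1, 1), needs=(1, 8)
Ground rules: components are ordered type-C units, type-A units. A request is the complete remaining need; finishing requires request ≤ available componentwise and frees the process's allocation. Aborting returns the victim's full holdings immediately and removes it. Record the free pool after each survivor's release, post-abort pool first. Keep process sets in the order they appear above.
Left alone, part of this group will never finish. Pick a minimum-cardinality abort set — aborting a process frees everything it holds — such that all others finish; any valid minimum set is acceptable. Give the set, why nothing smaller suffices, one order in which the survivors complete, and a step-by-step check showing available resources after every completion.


Abort P7 and P3.
Key observation: the returned (4, 2) from P7 and P3 is what brings P4 — unrunnable before, under any order — into play at step 4.
Minimality, checking each single-abort alternative: P7 alone leaves P3 blocked (short on type-A units); P8 alone leaves P7 blocked (short on type-A units); P1 alone leaves P7 blocked (short on type-A units); P3 alone leaves P7 blocked (short on type-A units); P5 alone leaves P7 blocked (short on type-A units); P4 alone leaves P7 blocked (short on type-A units).
Survivors finish in the order: P1, P5, P8, P4. Check, step by step (pool after the aborts first):
  pool = (7, 2)
  P1: need (3, 0) fits (7, 2); releases (1, 3), pool now (8, 5)
  P5: need (4, 3) fits (8, 5); releases (0, 2), pool now (8, 7)
  P8: need (4, 5) fits (8, 7); releases (0, 1), pool now (8, 8)
  P4: need (1, 8) fits (8, 8); releases (1, 1), pool now (9, 9)


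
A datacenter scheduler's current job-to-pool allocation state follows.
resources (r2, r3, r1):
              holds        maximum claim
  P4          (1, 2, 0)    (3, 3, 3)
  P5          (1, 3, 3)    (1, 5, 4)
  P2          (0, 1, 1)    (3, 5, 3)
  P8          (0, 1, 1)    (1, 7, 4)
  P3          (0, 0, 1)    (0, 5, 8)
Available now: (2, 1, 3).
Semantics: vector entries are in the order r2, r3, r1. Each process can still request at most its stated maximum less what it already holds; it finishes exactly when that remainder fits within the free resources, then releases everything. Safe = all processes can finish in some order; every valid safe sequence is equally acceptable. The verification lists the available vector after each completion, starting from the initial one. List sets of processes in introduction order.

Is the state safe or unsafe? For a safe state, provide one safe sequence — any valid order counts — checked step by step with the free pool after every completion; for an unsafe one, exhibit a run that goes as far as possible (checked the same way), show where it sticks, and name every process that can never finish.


SAFE — a valid safe sequence is P4, P5, P2, P8, P3.
Key observation: at P4 the run first touches a limit — (2, 1, 3) against (2, 1, 3), exact on a resource it actually requests.
Walking it through:
  pool = (2, 1, 3)
  P4 needs (2, 1, 3) <= (2, 1, 3) -> finishes; pool += (1, 2, 0) = (3, 3, 3)
  P5 needs (0, 2, 1) <= (3, 3, 3) -> finishes; pool += (1, 3, 3) = (4, 6, 6)
  P2 needs (3, 4, 2) <= (4, 6, 6) -> finishes; pool += (0, 1, 1) = (4, 7, 7)
  P8 needs (1, 6, 3) <= (4, 7, 7) -> finishes; pool += (0, 1, 1) = (4, 8, 8)
  P3 needs (0, 5, 7) <= (4, 8, 8) -> finishes; pool += (0, 0, 1) = (4, 8, 9)


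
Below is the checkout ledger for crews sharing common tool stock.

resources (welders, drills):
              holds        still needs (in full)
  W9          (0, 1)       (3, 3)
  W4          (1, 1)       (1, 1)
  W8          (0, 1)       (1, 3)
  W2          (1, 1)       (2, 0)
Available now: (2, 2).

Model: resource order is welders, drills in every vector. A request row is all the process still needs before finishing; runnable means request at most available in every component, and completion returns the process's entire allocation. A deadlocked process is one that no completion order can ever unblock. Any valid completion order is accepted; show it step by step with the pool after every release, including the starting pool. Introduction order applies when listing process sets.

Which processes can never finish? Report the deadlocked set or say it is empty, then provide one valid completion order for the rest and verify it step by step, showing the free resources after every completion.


Nothing here is deadlocked.
Key observation: W4 can run right away; the returned allocation unlocks the remaining processes in turn.
A valid finishing order for the others: W4, W9, W2, W8. Walking it through:
  pool = (2, 2)
  W4 needs (1, 1) <= (2, 2) -> finishes; pool += (1, 1) = (3, 3)
  W9 needs (3, 3) <= (3, 3) -> finishes; pool += (0, 1) = (3, 4)
  W2 needs (2, 0) <= (3, 4) -> finishes; pool += (1, 1) = (4, 5)
  W8 needs (1, 3) <= (4, 5) -> finishes; pool += (0, 1) = (4, 6)


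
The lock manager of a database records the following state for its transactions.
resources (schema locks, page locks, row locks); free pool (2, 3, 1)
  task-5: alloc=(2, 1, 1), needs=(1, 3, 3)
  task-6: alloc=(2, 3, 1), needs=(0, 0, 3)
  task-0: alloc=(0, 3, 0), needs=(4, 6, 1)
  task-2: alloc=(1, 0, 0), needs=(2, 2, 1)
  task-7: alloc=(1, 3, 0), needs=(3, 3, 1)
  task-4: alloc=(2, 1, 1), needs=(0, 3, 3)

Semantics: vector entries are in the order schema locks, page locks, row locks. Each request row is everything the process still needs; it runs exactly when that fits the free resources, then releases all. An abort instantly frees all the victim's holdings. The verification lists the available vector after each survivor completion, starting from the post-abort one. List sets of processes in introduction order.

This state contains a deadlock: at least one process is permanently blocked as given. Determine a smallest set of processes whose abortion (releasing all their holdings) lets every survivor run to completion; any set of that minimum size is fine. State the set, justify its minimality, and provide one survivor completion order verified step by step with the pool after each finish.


Abort task-5 and task-6.
Key observation: the deadlocked task-4 becomes finishable only because task-5 and task-6 released (4, 4, 2); it completes at step 4 below.
No one abort is enough; case by case: task-5 alone leaves task-6 blocked (short on row locks); task-6 alone leaves task-5 blocked (short on row locks); task-0 alone leaves task-5 blocked (short on row locks); task-2 alone leaves task-5 blocked (short on row locks); task-7 alone leaves task-5 blocked (short on row locks); task-4 alone leaves task-5 blocked (short on row locks).
The survivors complete as task-2, task-7, task-0, task-4. Verifying each step (starting from the post-abort pool):
  pool = (6, 7, 3)
  task-2 needs (2, 2, 1) <= (6, 7, 3) -> finishes; pool += (1, 0, 0) = (7, 7, 3)
  task-7 needs (3, 3, 1) <= (7, 7, 3) -> finishes; pool += (1, 3, 0) = (8, 10, 3)
  task-0 needs (4, 6, 1) <= (8, 10, 3) -> finishes; pool += (0, 3, 0) = (8, 13, 3)
  task-4 needs (0, 3, 3) <= (8, 13, 3) -> finishes; pool += (2, 1, 1) = (10, 14, 4)


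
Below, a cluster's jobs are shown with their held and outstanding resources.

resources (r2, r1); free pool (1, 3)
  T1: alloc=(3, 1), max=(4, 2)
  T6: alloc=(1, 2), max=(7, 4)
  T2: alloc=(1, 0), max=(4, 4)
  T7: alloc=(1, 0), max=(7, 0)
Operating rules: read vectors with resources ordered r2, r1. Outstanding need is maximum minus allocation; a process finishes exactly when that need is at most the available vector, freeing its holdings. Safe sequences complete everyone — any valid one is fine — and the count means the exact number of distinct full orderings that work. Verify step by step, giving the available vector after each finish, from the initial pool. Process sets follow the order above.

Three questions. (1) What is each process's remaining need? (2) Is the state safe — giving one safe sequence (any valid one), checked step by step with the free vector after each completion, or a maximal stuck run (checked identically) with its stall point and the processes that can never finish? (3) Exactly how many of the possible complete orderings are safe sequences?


(1) Need matrix, components ordered r2, r1:
  T1: (1, 1)
  T6: (6, 2)
  T2: (3, 4)
  T7: (6, 0)
(2) UNSAFE — no complete ordering exists.
Key observation: T1, T2 can finish, but then (5, 4) is all there is, and the blocked group's r2 demands exceed it.
A maximal execution: T1, T2 — then nothing else fits. Check, step by step:
  pool = (1, 3)
  T1 needs (1, 1) <= (1, 3) -> finishes; pool += (3, 1) = (4, 4)
  T2 needs (3, 4) <= (4, 4) -> finishes; pool += (1, 0) = (5, 4)
  T6 still needs (6, 2) but only (5, 4) is free — short on r2
  T7 still needs (6, 0) but only (5, 4) is free — short on r2
Never able to finish: T6 and T7.
(3) The exact count: 0 of the possible complete orderings are safe sequences.


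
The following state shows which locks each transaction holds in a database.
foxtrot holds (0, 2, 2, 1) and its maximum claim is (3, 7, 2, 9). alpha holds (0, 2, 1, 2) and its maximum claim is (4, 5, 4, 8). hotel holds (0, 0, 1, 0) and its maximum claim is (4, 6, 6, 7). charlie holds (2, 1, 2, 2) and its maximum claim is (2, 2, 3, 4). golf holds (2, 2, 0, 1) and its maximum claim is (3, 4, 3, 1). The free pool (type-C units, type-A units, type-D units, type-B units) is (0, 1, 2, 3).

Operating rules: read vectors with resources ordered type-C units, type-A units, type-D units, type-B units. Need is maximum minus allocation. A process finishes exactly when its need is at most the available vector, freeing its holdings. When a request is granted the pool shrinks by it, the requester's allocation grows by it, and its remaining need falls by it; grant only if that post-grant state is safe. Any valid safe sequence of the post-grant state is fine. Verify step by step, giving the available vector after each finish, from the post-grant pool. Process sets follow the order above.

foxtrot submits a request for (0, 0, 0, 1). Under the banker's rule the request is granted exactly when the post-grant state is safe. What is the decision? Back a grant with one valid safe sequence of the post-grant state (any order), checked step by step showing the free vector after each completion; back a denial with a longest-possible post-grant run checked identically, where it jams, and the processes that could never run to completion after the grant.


DENY. Granting would leave the state unsafe.
Key observation: once charlie, golf finish, the pool peaks at (4, 4, 4, 5) — and every remaining process still needs more type-B units than that.
On the post-grant state, charlie, golf is a maximal run — nothing extends it. Walking it through:
  pool = (0, 1, 2, 2)
  run charlie (needs (0, 1, 1, 2), free (0, 1, 2, 2)); after release of (2, 1, 2, 2) the pool is (2, 2, 4, 4)
  run golf (needs (1, 2, 3, 0), free (2, 2, 4, 4)); after release of (2, 2, 0, 1) the pool is (4, 4, 4, 5)
  blocked: foxtrot wants (3, 5, 0, 7), pool (4, 4, 4, 5) — not enough type-A units and type-B units
  blocked: alpha wants (4, 3, 3, 6), pool (4, 4, 4, 5) — not enough type-B units
  blocked: hotel wants (4, 6, 5, 7), pool (4, 4, 4, 5) — not enough type-A units, type-D units and type-B units
Post-grant, the permanently blocked set is foxtrot, alpha and hotel.
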